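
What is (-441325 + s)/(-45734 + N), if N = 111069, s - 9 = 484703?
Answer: 43387/65335 ≈ 0.66407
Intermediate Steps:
s = 484712 (s = 9 + 484703 = 484712)
(-441325 + s)/(-45734 + N) = (-441325 + 484712)/(-45734 + 111069) = 43387/65335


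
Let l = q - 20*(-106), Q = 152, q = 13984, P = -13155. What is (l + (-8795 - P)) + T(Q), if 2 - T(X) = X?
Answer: 20314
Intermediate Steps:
T(X) = 2 - X
l = 16104 (l = 13984 - 20*(-106) = 13984 - 1*(-2120) = 13984 + 2120 = 16104)
(l + (-8795 - P)) + T(Q) = (16104 + (-8795 - 1*(-13155))) + (2 - 1*152) = (16104 + (-8795 + 13155)) + (2 - 152) = (16104 + 4360) - 150 = 20464 - 150 = 20314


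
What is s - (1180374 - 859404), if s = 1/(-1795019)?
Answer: -576147248431/1795019 ≈ -3.2097e+5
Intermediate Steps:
s = -1/1795019 ≈ -5.5710e-7
s - (1180374 - 859404) = -1/1795019 - (1180374 - 859404) = -1/1795019 - 1*320970 = -1/1795019 - 320970 = -576147248431/1795019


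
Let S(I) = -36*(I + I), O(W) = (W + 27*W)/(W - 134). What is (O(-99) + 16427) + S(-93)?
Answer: 5390431/233 ≈ 23135.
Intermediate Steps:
O(W) = 28*W/(-134 + W) (O(W) = (28*W)/(-134 + W) = 28*W/(-134 + W))
S(I) = -72*I
(O(-99) + 16427) + S(-93) = (28*(-99)/(-134 - 99) + 16427) - 72*(-93) = (28*(-99)/(-233) + 16427) + 6696 = (28*(-99)*(-1/233) + 16427) + 6696 = (2772/233 + 16427) + 6696 = 3830263/233 + 6696 = 5390431/233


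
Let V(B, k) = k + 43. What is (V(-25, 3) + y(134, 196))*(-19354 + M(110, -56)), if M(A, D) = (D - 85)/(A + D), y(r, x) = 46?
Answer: -16027274/9 ≈ -1.7808e+6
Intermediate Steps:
V(B, k) = 43 + k
M(A, D) = (-85 + D)/(A + D)
(V(-25, 3) + y(134, 196))*(-19354 + M(110, -56)) = ((43 + 3) + 46)*(-19354 + (-85 - 56)/(110 - 56)) = (46 + 46)*(-19354 - 141/54) = 92*(-19354 + (1/54)*(-141)) = 92*(-19354 - 47/18) = 92*(-348419/18) = -16027274/9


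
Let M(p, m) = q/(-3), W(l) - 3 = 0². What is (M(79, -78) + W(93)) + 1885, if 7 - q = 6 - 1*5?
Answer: 1886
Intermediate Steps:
q = 6 (q = 7 - (6 - 1*5) = 7 - (6 - 5) = 7 - 1*1 = 7 - 1 = 6)
W(l) = 3 (W(l) = 3 + 0² = 3 + 0 = 3)
M(p, m) = -2 (M(p, m) = 6/(-3) = 6*(-⅓) = -2)
(M(79, -78) + W(93)) + 1885 = (-2 + 3) + 1885 = 1 + 1885 = 1886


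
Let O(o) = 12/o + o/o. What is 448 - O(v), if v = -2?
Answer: 453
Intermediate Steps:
O(o) = 1 + 12/o (O(o) = 12/o + 1 = 1 + 12/o)
448 - O(v) = 448 - (12 - 2)/(-2) = 448 - (-1)*10/2 = 448 - 1*(-5) = 448 + 5 = 453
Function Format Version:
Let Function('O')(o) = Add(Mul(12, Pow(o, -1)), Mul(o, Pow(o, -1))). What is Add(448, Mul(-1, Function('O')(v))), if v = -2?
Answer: 453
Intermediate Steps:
Function('O')(o) = Add(1, Mul(12, Pow(o, -1))) (Function('O')(o) = Add(Mul(12, Pow(o, -1)), 1) = Add(1, Mul(12, Pow(o, -1))))
Add(448, Mul(-1, Function('O')(v))) = Add(448, Mul(-1, Mul(Pow(-2, -1), Add(12, -2)))) = Add(448, Mul(-1, Mul(Rational(-1, 2), 10))) = Add(448, Mul(-1, -5)) = Add(448, 5) = 453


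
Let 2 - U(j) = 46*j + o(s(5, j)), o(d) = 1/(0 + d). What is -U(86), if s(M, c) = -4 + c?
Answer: 324229/82 ≈ 3954.0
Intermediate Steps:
o(d) = 1/d
U(j) = 2 - 1/(-4 + j) - 46*j (U(j) = 2 - (46*j + 1/(-4 + j)) = 2 - (1/(-4 + j) + 46*j) = 2 + (-1/(-4 + j) - 46*j) = 2 - 1/(-4 + j) - 46*j)
-U(86) = -(-9 - 46*86**2 + 186*86)/(-4 + 86) = -(-9 - 46*7396 + 15996)/82 = -(-9 - 340216 + 15996)/82 = -(-324229)/82 = -1*(-324229/82) = 324229/82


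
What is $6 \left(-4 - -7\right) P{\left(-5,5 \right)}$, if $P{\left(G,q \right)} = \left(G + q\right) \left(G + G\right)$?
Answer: $0$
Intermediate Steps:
$P{\left(G,q \right)} = 2 G \left(G + q\right)$ ($P{\left(G,q \right)} = \left(G + q\right) 2 G = 2 G \left(G + q\right)$)
$6 \left(-4 - -7\right) P{\left(-5,5 \right)} = 6 \left(-4 - -7\right) 2 \left(-5\right) \left(-5 + 5\right) = 6 \left(-4 + 7\right) 2 \left(-5\right) 0 = 6 \cdot 3 \cdot 0 = 18 \cdot 0 = 0$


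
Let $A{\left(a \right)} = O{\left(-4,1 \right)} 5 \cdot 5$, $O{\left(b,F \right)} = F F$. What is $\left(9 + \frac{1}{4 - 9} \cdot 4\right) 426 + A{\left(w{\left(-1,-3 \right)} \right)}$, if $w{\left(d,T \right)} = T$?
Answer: $\frac{17591}{5} \approx 3518.2$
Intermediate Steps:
$O{\left(b,F \right)} = F^{2}$
$A{\left(a \right)} = 25$ ($A{\left(a \right)} = 1^{2} \cdot 5 \cdot 5 = 1 \cdot 5 \cdot 5 = 5 \cdot 5 = 25$)
$\left(9 + \frac{1}{4 - 9} \cdot 4\right) 426 + A{\left(w{\left(-1,-3 \right)} \right)} = \left(9 + \frac{1}{4 - 9} \cdot 4\right) 426 + 25 = \left(9 + \frac{1}{-5} \cdot 4\right) 426 + 25 = \left(9 - \frac{4}{5}\right) 426 + 25 = \frac{41}{5} \cdot 426 + 25 = \frac{17466}{5} + 25 = \frac{17591}{5}$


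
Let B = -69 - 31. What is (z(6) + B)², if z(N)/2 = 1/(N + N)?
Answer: 358801/36 ≈ 9966.7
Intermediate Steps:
z(N) = 1/N (z(N) = 2/(N + N) = 2/((2*N)) = 2*(1/(2*N)) = 1/N)
B = -100
(z(6) + B)² = (1/6 - 100)² = (⅙ - 100)² = (-599/6)² = 358801/36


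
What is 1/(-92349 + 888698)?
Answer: 1/796349 ≈ 1.2557e-6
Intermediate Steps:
1/(-92349 + 888698) = 1/796349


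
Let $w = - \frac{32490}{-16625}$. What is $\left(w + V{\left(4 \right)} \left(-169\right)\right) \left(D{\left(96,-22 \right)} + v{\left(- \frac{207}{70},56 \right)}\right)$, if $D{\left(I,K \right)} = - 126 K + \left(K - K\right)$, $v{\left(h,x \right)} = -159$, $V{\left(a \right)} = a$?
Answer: $- \frac{308224254}{175} \approx -1.7613 \cdot 10^{6}$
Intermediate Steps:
$w = \frac{342}{175}$ ($w = \left(-32490\right) \left(- \frac{1}{16625}\right) = \frac{342}{175} \approx 1.9543$)
$D{\left(I,K \right)} = - 126 K$ ($D{\left(I,K \right)} = - 126 K + 0 = - 126 K$)
$\left(w + V{\left(4 \right)} \left(-169\right)\right) \left(D{\left(96,-22 \right)} + v{\left(- \frac{207}{70},56 \right)}\right) = \left(\frac{342}{175} + 4 \left(-169\right)\right) \left(\left(-126\right) \left(-22\right) - 159\right) = \left(\frac{342}{175} - 676\right) \left(2772 - 159\right) = \left(- \frac{117958}{175}\right) 2613 = - \frac{308224254}{175}$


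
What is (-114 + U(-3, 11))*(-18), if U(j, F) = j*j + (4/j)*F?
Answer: 2154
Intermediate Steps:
U(j, F) = j² + 4*F/j
(-114 + U(-3, 11))*(-18) = (-114 + ((-3)³ + 4*11)/(-3))*(-18) = (-114 - (-27 + 44)/3)*(-18) = (-114 - ⅓*17)*(-18) = (-114 - 17/3)*(-18) = -359/3*(-18) = 2154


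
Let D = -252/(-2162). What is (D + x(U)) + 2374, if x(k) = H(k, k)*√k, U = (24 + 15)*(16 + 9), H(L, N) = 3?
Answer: 2566420/1081 + 15*√39 ≈ 2467.8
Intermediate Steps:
U = 975 (U = 39*25 = 975)
D = 126/1081 (D = -252*(-1/2162) = 126/1081 ≈ 0.11656)
x(k) = 3*√k
(D + x(U)) + 2374 = (126/1081 + 3*√975) + 2374 = (126/1081 + 3*(5*√39)) + 2374 = (126/1081 + 15*√39) + 2374 = 2566420/1081 + 15*√39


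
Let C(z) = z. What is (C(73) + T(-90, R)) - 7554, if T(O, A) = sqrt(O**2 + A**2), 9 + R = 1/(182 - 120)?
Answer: -7481 + sqrt(31446649)/62 ≈ -7390.6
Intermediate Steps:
R = -557/62 (R = -9 + 1/(182 - 120) = -9 + 1/62 = -557/62 ≈ -8.9839)
T(O, A) = sqrt(A**2 + O**2)
(C(73) + T(-90, R)) - 7554 = (73 + sqrt((-557/62)**2 + (-90)**2)) - 7554 = (73 + sqrt(310249/3844 + 8100)) - 7554 = (73 + sqrt(31446649/3844)) - 7554 = (73 + sqrt(31446649)/62) - 7554 = -7481 + sqrt(31446649)/62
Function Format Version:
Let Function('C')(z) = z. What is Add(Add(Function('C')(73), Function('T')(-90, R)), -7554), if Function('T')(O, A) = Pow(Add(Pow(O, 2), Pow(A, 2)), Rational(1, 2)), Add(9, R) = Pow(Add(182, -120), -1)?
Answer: Add(-7481, Mul(Rational(1, 62), Pow(31446649, Rational(1, 2)))) ≈ -7390.6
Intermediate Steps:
R = Rational(-557, 62) (R = Add(-9, Pow(Add(182, -120), -1)) = Add(-9, Pow(62, -1)) = Add(-9, Rational(1, 62)) = Rational(-557, 62) ≈ -8.9839)
Function('T')(O, A) = Pow(Add(Pow(A, 2), Pow(O, 2)), Rational(1, 2))
Add(Add(Function('C')(73), Function('T')(-90, R)), -7554) = Add(Add(73, Pow(Add(Pow(Rational(-557, 62), 2), Pow(-90, 2)), Rational(1, 2))), -7554) = Add(Add(73, Pow(Add(Rational(310249, 3844), 8100), Rational(1, 2))), -7554) = Add(Add(73, Pow(Rational(31446649, 3844), Rational(1, 2))), -7554) = Add(Add(73, Mul(Rational(1, 62), Pow(31446649, Rational(1, 2)))), -7554) = Add(-7481, Mul(Rational(1, 62), Pow(31446649, Rational(1, 2))))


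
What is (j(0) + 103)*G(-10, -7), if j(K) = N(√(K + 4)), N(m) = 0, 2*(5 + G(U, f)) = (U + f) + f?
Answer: -1751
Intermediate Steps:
G(U, f) = -5 + f + U/2 (G(U, f) = -5 + ((U + f) + f)/2 = -5 + (U + 2*f)/2 = -5 + (f + U/2) = -5 + f + U/2)
j(K) = 0
(j(0) + 103)*G(-10, -7) = (0 + 103)*(-5 - 7 + (½)*(-10)) = 103*(-5 - 7 - 5) = 103*(-17) = -1751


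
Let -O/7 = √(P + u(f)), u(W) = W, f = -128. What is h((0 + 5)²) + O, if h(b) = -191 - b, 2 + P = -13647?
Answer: -216 - 7*I*√13777 ≈ -216.0 - 821.63*I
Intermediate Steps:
P = -13649 (P = -2 - 13647 = -13649)
O = -7*I*√13777 (O = -7*√(-13649 - 128) = -7*I*√13777 ≈ -821.63*I)
h((0 + 5)²) + O = (-191 - (0 + 5)²) - 7*I*√13777 = (-191 - 1*5²) - 7*I*√13777 = (-191 - 1*25) - 7*I*√13777 = (-191 - 25) - 7*I*√13777 = -216 - 7*I*√13777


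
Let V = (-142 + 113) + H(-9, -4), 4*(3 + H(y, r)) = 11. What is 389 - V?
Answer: 1673/4 ≈ 418.25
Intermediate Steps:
H(y, r) = -1/4 (H(y, r) = -3 + (1/4)*11 = -3 + 11/4 = -1/4)
V = -117/4 (V = (-142 + 113) - 1/4 = -29 - 1/4 = -117/4 ≈ -29.250)
389 - V = 389 - 1*(-117/4) = 389 + 117/4 = 1673/4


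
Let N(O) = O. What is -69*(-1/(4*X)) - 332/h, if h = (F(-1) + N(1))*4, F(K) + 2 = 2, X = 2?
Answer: -595/8 ≈ -74.375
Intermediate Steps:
F(K) = 0 (F(K) = -2 + 2 = 0)
h = 4 (h = (0 + 1)*4 = 1*4 = 4)
-69*(-1/(4*X)) - 332/h = -69/((4*(-1))*2) - 332/4 = -69/((-4*2)) - 332*¼ = -69/(-8) - 83 = -69*(-⅛) - 83 = 69/8 - 83 = -595/8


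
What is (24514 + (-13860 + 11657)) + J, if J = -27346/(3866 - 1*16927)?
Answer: 291431317/13061 ≈ 22313.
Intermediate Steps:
J = 27346/13061 (J = -27346/(3866 - 16927) = -27346/(-13061) = -27346*(-1/13061) = 27346/13061 ≈ 2.0937)
(24514 + (-13860 + 11657)) + J = (24514 + (-13860 + 11657)) + 27346/13061 = (24514 - 2203) + 27346/13061 = 22311 + 27346/13061 = 291431317/13061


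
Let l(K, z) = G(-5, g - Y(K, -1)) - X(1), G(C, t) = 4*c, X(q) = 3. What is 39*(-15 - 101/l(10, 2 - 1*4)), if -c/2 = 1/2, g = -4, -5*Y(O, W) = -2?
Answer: -156/7 ≈ -22.286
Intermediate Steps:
Y(O, W) = ⅖ (Y(O, W) = -⅕*(-2) = ⅖)
c = -1 (c = -2/2 = -2*½ = -1)
G(C, t) = -4 (G(C, t) = 4*(-1) = -4)
l(K, z) = -7 (l(K, z) = -4 - 1*3 = -4 - 3 = -7)
39*(-15 - 101/l(10, 2 - 1*4)) = 39*(-15 - 101/(-7)) = 39*(-15 - 101*(-⅐)) = 39*(-15 + 101/7) = 39*(-4/7) = -156/7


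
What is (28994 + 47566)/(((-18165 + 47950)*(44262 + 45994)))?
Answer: 957/33603437 ≈ 2.8479e-5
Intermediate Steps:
(28994 + 47566)/(((-18165 + 47950)*(44262 + 45994))) = 76560/((29785*90256)) = 76560/2688274960 = 76560*(1/2688274960) = 957/33603437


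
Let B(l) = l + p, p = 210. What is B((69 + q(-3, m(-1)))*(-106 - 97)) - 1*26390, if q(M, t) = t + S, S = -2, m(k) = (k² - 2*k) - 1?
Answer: -40187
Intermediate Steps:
m(k) = -1 + k² - 2*k
q(M, t) = -2 + t (q(M, t) = t - 2 = -2 + t)
B(l) = 210 + l (B(l) = l + 210 = 210 + l)
B((69 + q(-3, m(-1)))*(-106 - 97)) - 1*26390 = (210 + (69 + (-2 + (-1 + (-1)² - 2*(-1))))*(-106 - 97)) - 1*26390 = (210 + (69 + (-2 + (-1 + 1 + 2)))*(-203)) - 26390 = (210 + (69 + (-2 + 2))*(-203)) - 26390 = (210 + (69 + 0)*(-203)) - 26390 = (210 + 69*(-203)) - 26390 = (210 - 14007) - 26390 = -13797 - 26390 = -40187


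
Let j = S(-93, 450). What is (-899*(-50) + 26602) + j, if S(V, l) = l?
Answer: 72002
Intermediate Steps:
j = 450
(-899*(-50) + 26602) + j = (-899*(-50) + 26602) + 450 = (44950 + 26602) + 450 = 71552 + 450 = 72002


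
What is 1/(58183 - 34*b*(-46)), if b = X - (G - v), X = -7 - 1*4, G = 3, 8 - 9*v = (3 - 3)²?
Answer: 9/339095 ≈ 2.6541e-5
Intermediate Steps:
v = 8/9 (v = 8/9 - (3 - 3)²/9 = 8/9 - ⅑*0² = 8/9 - ⅑*0 = 8/9 + 0 = 8/9 ≈ 0.88889)
X = -11 (X = -7 - 4 = -11)
b = -118/9 (b = -11 - (3 - 1*8/9) = -11 - (3 - 8/9) = -11 - 1*19/9 = -11 - 19/9 = -118/9 ≈ -13.111)
1/(58183 - 34*b*(-46)) = 1/(58183 - 34*(-118/9)*(-46)) = 1/(58183 + (4012/9)*(-46)) = 1/(58183 - 184552/9) = 1/(339095/9) = 9/339095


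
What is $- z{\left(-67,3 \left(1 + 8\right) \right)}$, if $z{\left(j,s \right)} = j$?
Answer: $67$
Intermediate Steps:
$- z{\left(-67,3 \left(1 + 8\right) \right)} = \left(-1\right) \left(-67\right) = 67$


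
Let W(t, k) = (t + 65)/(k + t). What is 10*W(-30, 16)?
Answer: -25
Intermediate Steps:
W(t, k) = (65 + t)/(k + t)
10*W(-30, 16) = 10*((65 - 30)/(16 - 30)) = 10*(35/(-14)) = 10*(-1/14*35) = 10*(-5/2) = -25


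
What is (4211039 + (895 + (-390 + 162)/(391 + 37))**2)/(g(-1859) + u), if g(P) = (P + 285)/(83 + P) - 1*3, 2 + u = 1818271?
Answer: 783792609480/284396858027 ≈ 2.7560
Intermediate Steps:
u = 1818269 (u = -2 + 1818271 = 1818269)
g(P) = -3 + (285 + P)/(83 + P) (g(P) = (285 + P)/(83 + P) - 3 = -3 + (285 + P)/(83 + P))
(4211039 + (895 + (-390 + 162)/(391 + 37))**2)/(g(-1859) + u) = (4211039 + (895 + (-390 + 162)/(391 + 37))**2)/(2*(18 - 1*(-1859))/(83 - 1859) + 1818269) = (4211039 + (895 - 228/428)**2)/(2*(18 + 1859)/(-1776) + 1818269) = (4211039 + (895 - 228*1/428)**2)/(2*(-1/1776)*1877 + 1818269) = (4211039 + (895 - 57/107)**2)/(-1877/888 + 1818269) = (4211039 + (95708/107)**2)/(1614620995/888) = (4211039 + 9160021264/11449)*(888/1614620995) = (57372206775/11449)*(888/1614620995) = 783792609480/284396858027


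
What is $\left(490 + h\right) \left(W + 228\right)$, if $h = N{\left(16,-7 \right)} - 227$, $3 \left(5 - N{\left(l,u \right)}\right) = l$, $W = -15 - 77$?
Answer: $\frac{107168}{3} \approx 35723.0$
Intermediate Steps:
$W = -92$ ($W = -15 - 77 = -92$)
$N{\left(l,u \right)} = 5 - \frac{l}{3}$
$h = - \frac{682}{3}$ ($h = \left(5 - \frac{16}{3}\right) - 227 = - \frac{1}{3} - 227 = - \frac{682}{3} \approx -227.33$)
$\left(490 + h\right) \left(W + 228\right) = \left(490 - \frac{682}{3}\right) \left(-92 + 228\right) = \frac{788}{3} \cdot 136 = \frac{107168}{3}$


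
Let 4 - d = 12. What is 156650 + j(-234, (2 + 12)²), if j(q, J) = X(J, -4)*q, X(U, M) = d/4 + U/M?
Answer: 168584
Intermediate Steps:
d = -8 (d = 4 - 1*12 = 4 - 12 = -8)
X(U, M) = -2 + U/M (X(U, M) = -8/4 + U/M = -8*¼ + U/M = -2 + U/M)
j(q, J) = q*(-2 - J/4) (j(q, J) = (-2 + J/(-4))*q = (-2 + J*(-¼))*q = (-2 - J/4)*q = q*(-2 - J/4))
156650 + j(-234, (2 + 12)²) = 156650 + (¼)*(-234)*(-8 - (2 + 12)²) = 156650 + (¼)*(-234)*(-8 - 1*14²) = 156650 + (¼)*(-234)*(-8 - 1*196) = 156650 + (¼)*(-234)*(-8 - 196) = 156650 + (¼)*(-234)*(-204) = 156650 + 11934 = 168584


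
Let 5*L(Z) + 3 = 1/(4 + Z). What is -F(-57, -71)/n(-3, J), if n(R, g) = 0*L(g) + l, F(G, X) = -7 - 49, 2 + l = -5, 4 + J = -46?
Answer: -8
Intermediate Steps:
J = -50 (J = -4 - 46 = -50)
l = -7 (l = -2 - 5 = -7)
L(Z) = -⅗ + 1/(5*(4 + Z))
F(G, X) = -56
n(R, g) = -7 (n(R, g) = 0*((-11 - 3*g)/(5*(4 + g))) - 7 = 0 - 7 = -7)
-F(-57, -71)/n(-3, J) = -(-56)/(-7) = -(-56)*(-1)/7 = -1*8 = -8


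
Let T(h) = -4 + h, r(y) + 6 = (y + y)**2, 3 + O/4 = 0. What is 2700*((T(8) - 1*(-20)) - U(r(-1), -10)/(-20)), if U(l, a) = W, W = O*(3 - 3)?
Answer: 64800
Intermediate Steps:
O = -12 (O = -12 + 4*0 = -12 + 0 = -12)
W = 0 (W = -12*(3 - 3) = -12*0 = 0)
r(y) = -6 + 4*y**2 (r(y) = -6 + (y + y)**2 = -6 + (2*y)**2 = -6 + 4*y**2)
U(l, a) = 0
2700*((T(8) - 1*(-20)) - U(r(-1), -10)/(-20)) = 2700*(((-4 + 8) - 1*(-20)) - 0/(-20)) = 2700*((4 + 20) - 0*(-1)/20) = 2700*(24 - 1*0) = 2700*(24 + 0) = 2700*24 = 64800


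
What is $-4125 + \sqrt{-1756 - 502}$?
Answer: $-4125 + i \sqrt{2258} \approx -4125.0 + 47.518 i$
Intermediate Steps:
$-4125 + \sqrt{-1756 - 502} = -4125 + \sqrt{-2258} = -4125 + i \sqrt{2258}$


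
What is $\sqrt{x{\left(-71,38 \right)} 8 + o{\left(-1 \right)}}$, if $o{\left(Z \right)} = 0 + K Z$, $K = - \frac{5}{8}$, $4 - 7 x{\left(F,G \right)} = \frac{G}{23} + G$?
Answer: $\frac{5 i \sqrt{665574}}{644} \approx 6.3341 i$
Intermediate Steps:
$x{\left(F,G \right)} = \frac{4}{7} - \frac{24 G}{161}$ ($x{\left(F,G \right)} = \frac{4}{7} - \frac{\frac{G}{23} + G}{7} = \frac{4}{7} - \frac{\frac{24}{23} G}{7} = \frac{4}{7} - \frac{24 G}{161}$)
$K = - \frac{5}{8}$ ($K = \left(-5\right) \frac{1}{8} = - \frac{5}{8} \approx -0.625$)
$o{\left(Z \right)} = - \frac{5 Z}{8}$ ($o{\left(Z \right)} = 0 - \frac{5 Z}{8} = - \frac{5 Z}{8}$)
$\sqrt{x{\left(-71,38 \right)} 8 + o{\left(-1 \right)}} = \sqrt{\left(\frac{4}{7} - \frac{912}{161}\right) 8 - - \frac{5}{8}} = \sqrt{\left(\frac{4}{7} - \frac{912}{161}\right) 8 + \frac{5}{8}} = \sqrt{\left(- \frac{820}{161}\right) 8 + \frac{5}{8}} = \sqrt{- \frac{6560}{161} + \frac{5}{8}} = \sqrt{- \frac{51675}{1288}} = \frac{5 i \sqrt{665574}}{644}$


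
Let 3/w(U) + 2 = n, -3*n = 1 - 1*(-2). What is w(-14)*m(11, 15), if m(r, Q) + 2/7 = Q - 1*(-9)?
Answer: -166/7 ≈ -23.714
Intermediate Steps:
m(r, Q) = 61/7 + Q (m(r, Q) = -2/7 + (Q - 1*(-9)) = -2/7 + (Q + 9) = -2/7 + (9 + Q) = 61/7 + Q)
n = -1 (n = -(1 - 1*(-2))/3 = -(1 + 2)/3 = -⅓*3 = -1)
w(U) = -1 (w(U) = 3/(-2 - 1) = 3/(-3) = 3*(-⅓) = -1)
w(-14)*m(11, 15) = -(61/7 + 15) = -1*166/7 = -166/7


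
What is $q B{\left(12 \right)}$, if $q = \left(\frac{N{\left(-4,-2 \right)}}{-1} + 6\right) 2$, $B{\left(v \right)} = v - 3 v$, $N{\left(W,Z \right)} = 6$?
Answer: $0$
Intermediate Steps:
$B{\left(v \right)} = - 2 v$
$q = 0$ ($q = \left(\frac{6}{-1} + 6\right) 2 = \left(6 \left(-1\right) + 6\right) 2 = \left(-6 + 6\right) 2 = 0 \cdot 2 = 0$)
$q B{\left(12 \right)} = 0 \left(\left(-2\right) 12\right) = 0 \left(-24\right) = 0$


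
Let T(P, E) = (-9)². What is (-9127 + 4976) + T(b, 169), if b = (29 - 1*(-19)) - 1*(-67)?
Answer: -4070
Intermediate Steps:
b = 115 (b = (29 + 19) + 67 = 48 + 67 = 115)
T(P, E) = 81
(-9127 + 4976) + T(b, 169) = (-9127 + 4976) + 81 = -4151 + 81 = -4070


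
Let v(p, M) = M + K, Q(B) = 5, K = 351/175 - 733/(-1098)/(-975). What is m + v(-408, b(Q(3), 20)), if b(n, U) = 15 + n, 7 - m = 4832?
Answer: -35992923859/7493850 ≈ -4803.0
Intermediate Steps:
m = -4825 (m = 7 - 1*4832 = 7 - 4832 = -4825)
K = 15025391/7493850 (K = 351*(1/175) - 733*(-1/1098)*(-1/975) = 351/175 + (733/1098)*(-1/975) = 351/175 - 733/1070550 = 15025391/7493850 ≈ 2.0050)
v(p, M) = 15025391/7493850 + M (v(p, M) = M + 15025391/7493850 = 15025391/7493850 + M)
m + v(-408, b(Q(3), 20)) = -4825 + (15025391/7493850 + (15 + 5)) = -4825 + (15025391/7493850 + 20) = -4825 + 164902391/7493850 = -35992923859/7493850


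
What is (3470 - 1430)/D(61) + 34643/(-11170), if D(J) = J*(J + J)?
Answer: -117513203/41563570 ≈ -2.8273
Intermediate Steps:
D(J) = 2*J**2 (D(J) = J*(2*J) = 2*J**2)
(3470 - 1430)/D(61) + 34643/(-11170) = (3470 - 1430)/((2*61**2)) + 34643/(-11170) = 2040/((2*3721)) + 34643*(-1/11170) = 2040/7442 - 34643/11170 = 2040*(1/7442) - 34643/11170 = 1020/3721 - 34643/11170 = -117513203/41563570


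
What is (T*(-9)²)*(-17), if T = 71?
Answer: -97767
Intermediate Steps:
(T*(-9)²)*(-17) = (71*(-9)²)*(-17) = (71*81)*(-17) = 5751*(-17) = -97767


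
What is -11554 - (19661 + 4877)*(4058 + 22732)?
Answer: -657384574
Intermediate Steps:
-11554 - (19661 + 4877)*(4058 + 22732) = -11554 - 24538*26790 = -11554 - 1*657373020 = -11554 - 657373020 = -657384574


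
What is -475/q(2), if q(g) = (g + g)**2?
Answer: -475/16 ≈ -29.688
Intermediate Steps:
q(g) = 4*g**2 (q(g) = (2*g)**2 = 4*g**2)
-475/q(2) = -475/(4*2**2) = -475/(4*4) = -475/16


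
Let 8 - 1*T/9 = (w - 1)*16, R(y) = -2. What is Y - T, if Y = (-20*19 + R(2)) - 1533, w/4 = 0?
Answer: -2131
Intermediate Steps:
w = 0 (w = 4*0 = 0)
Y = -1915 (Y = (-20*19 - 2) - 1533 = (-380 - 2) - 1533 = -382 - 1533 = -1915)
T = 216 (T = 72 - 9*(0 - 1)*16 = 72 - (-9)*16 = 72 - 9*(-16) = 72 + 144 = 216)
Y - T = -1915 - 1*216 = -1915 - 216 = -2131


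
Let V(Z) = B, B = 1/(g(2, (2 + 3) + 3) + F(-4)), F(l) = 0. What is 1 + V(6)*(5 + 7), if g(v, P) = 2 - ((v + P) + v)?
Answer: -⅕ ≈ -0.20000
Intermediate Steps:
g(v, P) = 2 - P - 2*v (g(v, P) = 2 - ((P + v) + v) = 2 - (P + 2*v) = 2 + (-P - 2*v) = 2 - P - 2*v)
B = -⅒ (B = 1/((2 - ((2 + 3) + 3) - 2*2) + 0) = 1/((2 - (5 + 3) - 4) + 0) = 1/((2 - 1*8 - 4) + 0) = 1/((2 - 8 - 4) + 0) = 1/(-10 + 0) = 1/(-10) = -⅒ ≈ -0.10000)
V(Z) = -⅒
1 + V(6)*(5 + 7) = 1 - (5 + 7)/10 = 1 - ⅒*12 = 1 - 6/5 = -⅕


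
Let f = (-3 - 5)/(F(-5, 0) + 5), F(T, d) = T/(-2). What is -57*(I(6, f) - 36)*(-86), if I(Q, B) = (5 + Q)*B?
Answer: -1169944/5 ≈ -2.3399e+5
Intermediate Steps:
F(T, d) = -T/2 (F(T, d) = T*(-1/2) = -T/2)
f = -16/15 (f = (-3 - 5)/(-1/2*(-5) + 5) = -8/(5/2 + 5) = -8/15/2 = -8*2/15 = -16/15 ≈ -1.0667)
I(Q, B) = B*(5 + Q)
-57*(I(6, f) - 36)*(-86) = -57*(-16*(5 + 6)/15 - 36)*(-86) = -57*(-16/15*11 - 36)*(-86) = -57*(-176/15 - 36)*(-86) = -57*(-716/15)*(-86) = (13604/5)*(-86) = -1169944/5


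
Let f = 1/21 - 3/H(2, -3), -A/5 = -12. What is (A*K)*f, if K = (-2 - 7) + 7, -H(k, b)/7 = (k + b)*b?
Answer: -160/7 ≈ -22.857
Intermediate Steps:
A = 60 (A = -5*(-12) = 60)
H(k, b) = -7*b*(b + k) (H(k, b) = -7*(k + b)*b = -7*(b + k)*b = -7*b*(b + k))
f = 4/21 (f = 1/21 - 3*1/(21*(-3 + 2)) = 1*(1/21) - 3/((-7*(-3)*(-1))) = 1/21 - 3/(-21) = 1/21 - 3*(-1/21) = 1/21 + ⅐ = 4/21 ≈ 0.19048)
K = -2 (K = -9 + 7 = -2)
(A*K)*f = (60*(-2))*(4/21) = -120*4/21 = -160/7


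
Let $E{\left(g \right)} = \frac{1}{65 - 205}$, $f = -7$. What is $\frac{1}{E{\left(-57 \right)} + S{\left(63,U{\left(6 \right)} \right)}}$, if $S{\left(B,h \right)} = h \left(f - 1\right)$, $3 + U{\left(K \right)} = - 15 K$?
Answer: $\frac{140}{104159} \approx 0.0013441$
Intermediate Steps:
$U{\left(K \right)} = -3 - 15 K$
$E{\left(g \right)} = - \frac{1}{140}$ ($E{\left(g \right)} = \frac{1}{-140} = - \frac{1}{140}$)
$S{\left(B,h \right)} = - 8 h$ ($S{\left(B,h \right)} = h \left(-7 - 1\right) = h \left(-8\right) = - 8 h$)
$\frac{1}{E{\left(-57 \right)} + S{\left(63,U{\left(6 \right)} \right)}} = \frac{1}{- \frac{1}{140} - 8 \left(-3 - 90\right)} = \frac{1}{- \frac{1}{140} - -744} = \frac{1}{- \frac{1}{140} + 744} = \frac{1}{\frac{104159}{140}} = \frac{140}{104159}$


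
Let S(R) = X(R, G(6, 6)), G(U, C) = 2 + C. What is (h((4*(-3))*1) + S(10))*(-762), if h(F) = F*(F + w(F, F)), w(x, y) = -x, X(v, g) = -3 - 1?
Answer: 3048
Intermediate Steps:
X(v, g) = -4
S(R) = -4
h(F) = 0 (h(F) = F*(F - F) = F*0 = 0)
(h((4*(-3))*1) + S(10))*(-762) = (0 - 4)*(-762) = -4*(-762) = 3048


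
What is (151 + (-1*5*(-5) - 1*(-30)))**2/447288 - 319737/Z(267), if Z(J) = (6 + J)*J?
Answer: -1295567785/301882126 ≈ -4.2916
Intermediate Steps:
Z(J) = J*(6 + J)
(151 + (-1*5*(-5) - 1*(-30)))**2/447288 - 319737/Z(267) = (151 + (-1*5*(-5) - 1*(-30)))**2/447288 - 319737*1/(267*(6 + 267)) = (151 + (-5*(-5) + 30))**2*(1/447288) - 319737/(267*273) = (151 + (25 + 30))**2*(1/447288) - 319737/72891 = (151 + 55)**2*(1/447288) - 319737*1/72891 = 206**2*(1/447288) - 106579/24297 = 42436*(1/447288) - 106579/24297 = 10609/111822 - 106579/24297 = -1295567785/301882126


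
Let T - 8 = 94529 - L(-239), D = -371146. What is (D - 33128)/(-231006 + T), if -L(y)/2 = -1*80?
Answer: 134758/45543 ≈ 2.9589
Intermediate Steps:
L(y) = 160 (L(y) = -(-2)*80 = -2*(-80) = 160)
T = 94377 (T = 8 + (94529 - 1*160) = 8 + (94529 - 160) = 8 + 94369 = 94377)
(D - 33128)/(-231006 + T) = (-371146 - 33128)/(-231006 + 94377) = -404274/(-136629) = -404274*(-1/136629) = 134758/45543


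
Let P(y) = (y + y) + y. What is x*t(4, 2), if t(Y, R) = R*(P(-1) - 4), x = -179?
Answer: 2506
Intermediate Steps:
P(y) = 3*y (P(y) = 2*y + y = 3*y)
t(Y, R) = -7*R (t(Y, R) = R*(3*(-1) - 4) = R*(-3 - 4) = R*(-7) = -7*R)
x*t(4, 2) = -(-1253)*2 = -179*(-14) = 2506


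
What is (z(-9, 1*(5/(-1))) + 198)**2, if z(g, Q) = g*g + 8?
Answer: 82369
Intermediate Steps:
z(g, Q) = 8 + g**2 (z(g, Q) = g**2 + 8 = 8 + g**2)
(z(-9, 1*(5/(-1))) + 198)**2 = ((8 + (-9)**2) + 198)**2 = ((8 + 81) + 198)**2 = (89 + 198)**2 = 287**2 = 82369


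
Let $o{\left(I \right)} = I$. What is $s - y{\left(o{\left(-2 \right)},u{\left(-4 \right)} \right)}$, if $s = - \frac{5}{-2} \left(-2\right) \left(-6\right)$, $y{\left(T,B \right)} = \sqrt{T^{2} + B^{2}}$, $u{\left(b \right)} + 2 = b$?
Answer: $30 - 2 \sqrt{10} \approx 23.675$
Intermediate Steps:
$u{\left(b \right)} = -2 + b$
$y{\left(T,B \right)} = \sqrt{B^{2} + T^{2}}$
$s = 30$ ($s = \left(-5\right) \left(- \frac{1}{2}\right) \left(-2\right) \left(-6\right) = \frac{5}{2} \left(-2\right) \left(-6\right) = \left(-5\right) \left(-6\right) = 30$)
$s - y{\left(o{\left(-2 \right)},u{\left(-4 \right)} \right)} = 30 - \sqrt{\left(-2 - 4\right)^{2} + \left(-2\right)^{2}} = 30 - \sqrt{\left(-6\right)^{2} + 4} = 30 - \sqrt{36 + 4} = 30 - \sqrt{40} = 30 - 2 \sqrt{10}$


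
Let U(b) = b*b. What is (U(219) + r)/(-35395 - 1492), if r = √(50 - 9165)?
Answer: -47961/36887 - I*√9115/36887 ≈ -1.3002 - 0.0025882*I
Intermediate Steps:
r = I*√9115 (r = √(-9115) = I*√9115 ≈ 95.473*I)
U(b) = b²
(U(219) + r)/(-35395 - 1492) = (219² + I*√9115)/(-35395 - 1492) = (47961 + I*√9115)/(-36887) = (47961 + I*√9115)*(-1/36887) = -47961/36887 - I*√9115/36887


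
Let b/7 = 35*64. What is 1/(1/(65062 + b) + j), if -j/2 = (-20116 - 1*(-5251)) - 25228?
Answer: 80742/6474378013 ≈ 1.2471e-5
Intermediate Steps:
b = 15680 (b = 7*(35*64) = 7*2240 = 15680)
j = 80186 (j = -2*((-20116 - 1*(-5251)) - 25228) = -2*((-20116 + 5251) - 25228) = -2*(-14865 - 25228) = -2*(-40093) = 80186)
1/(1/(65062 + b) + j) = 1/(1/(65062 + 15680) + 80186) = 1/(1/80742 + 80186) = 1/(6474378013/80742) = 80742/6474378013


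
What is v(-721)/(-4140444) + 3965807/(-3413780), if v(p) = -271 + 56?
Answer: -2052433479451/1766820614790 ≈ -1.1617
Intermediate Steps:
v(p) = -215
v(-721)/(-4140444) + 3965807/(-3413780) = -215/(-4140444) + 3965807/(-3413780) = -215*(-1/4140444) + 3965807*(-1/3413780) = 215/4140444 - 3965807/3413780 = -2052433479451/1766820614790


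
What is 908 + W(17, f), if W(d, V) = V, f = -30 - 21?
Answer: 857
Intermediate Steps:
f = -51
908 + W(17, f) = 908 - 51 = 857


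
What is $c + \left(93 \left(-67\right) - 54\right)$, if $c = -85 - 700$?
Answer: $-7070$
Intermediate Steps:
$c = -785$ ($c = -85 - 700 = -785$)
$c + \left(93 \left(-67\right) - 54\right) = -785 + \left(93 \left(-67\right) - 54\right) = -785 - 6285 = -7070$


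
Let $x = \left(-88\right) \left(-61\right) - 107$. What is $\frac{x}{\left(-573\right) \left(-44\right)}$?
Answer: $\frac{5261}{25212} \approx 0.20867$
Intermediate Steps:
$x = 5261$ ($x = 5368 - 107 = 5261$)
$\frac{x}{\left(-573\right) \left(-44\right)} = \frac{5261}{\left(-573\right) \left(-44\right)} = \frac{5261}{25212}$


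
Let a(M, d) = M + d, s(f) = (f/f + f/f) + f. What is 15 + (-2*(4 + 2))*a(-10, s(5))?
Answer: 51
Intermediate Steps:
s(f) = 2 + f (s(f) = (1 + 1) + f = 2 + f)
15 + (-2*(4 + 2))*a(-10, s(5)) = 15 + (-2*(4 + 2))*(-10 + (2 + 5)) = 15 + (-2*6)*(-10 + 7) = 15 - 12*(-3) = 15 + 36 = 51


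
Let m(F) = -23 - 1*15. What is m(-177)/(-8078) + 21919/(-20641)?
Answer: -88138662/83368999 ≈ -1.0572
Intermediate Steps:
m(F) = -38 (m(F) = -23 - 15 = -38)
m(-177)/(-8078) + 21919/(-20641) = -38/(-8078) + 21919/(-20641) = -38*(-1/8078) + 21919*(-1/20641) = 19/4039 - 21919/20641 = -88138662/83368999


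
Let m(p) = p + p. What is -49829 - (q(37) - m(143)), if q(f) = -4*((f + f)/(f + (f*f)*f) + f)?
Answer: -33835571/685 ≈ -49395.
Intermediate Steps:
m(p) = 2*p
q(f) = -4*f - 8*f/(f + f³) (q(f) = -4*((2*f)/(f + f²*f) + f) = -4*((2*f)/(f + f³) + f) = -4*(2*f/(f + f³) + f) = -4*(f + 2*f/(f + f³)) = -4*f - 8*f/(f + f³))
-49829 - (q(37) - m(143)) = -49829 - (4*(-2 - 1*37 - 1*37³)/(1 + 37²) - 2*143) = -49829 - (4*(-2 - 37 - 1*50653)/(1 + 1369) - 1*286) = -49829 - (4*(-2 - 37 - 50653)/1370 - 286) = -49829 - (4*(1/1370)*(-50692) - 286) = -49829 - (-101384/685 - 286) = -49829 - 1*(-297294/685) = -49829 + 297294/685 = -33835571/685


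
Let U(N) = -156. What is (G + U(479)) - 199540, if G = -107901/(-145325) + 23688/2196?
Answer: -1770167887389/8864825 ≈ -1.9968e+5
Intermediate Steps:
G = 102205811/8864825 (G = -107901*(-1/145325) + 23688*(1/2196) = 107901/145325 + 658/61 = 102205811/8864825 ≈ 11.529)
(G + U(479)) - 199540 = (102205811/8864825 - 156) - 199540 = -1280706889/8864825 - 199540 = -1770167887389/8864825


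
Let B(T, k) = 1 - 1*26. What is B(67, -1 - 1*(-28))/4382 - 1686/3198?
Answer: -1244667/2335606 ≈ -0.53291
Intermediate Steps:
B(T, k) = -25 (B(T, k) = 1 - 26 = -25)
B(67, -1 - 1*(-28))/4382 - 1686/3198 = -25/4382 - 1686/3198 = -25*1/4382 - 1686*1/3198 = -25/4382 - 281/533 = -1244667/2335606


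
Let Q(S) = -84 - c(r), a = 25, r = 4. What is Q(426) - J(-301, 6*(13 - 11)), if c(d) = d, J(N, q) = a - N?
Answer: -414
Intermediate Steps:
J(N, q) = 25 - N
Q(S) = -88 (Q(S) = -84 - 1*4 = -84 - 4 = -88)
Q(426) - J(-301, 6*(13 - 11)) = -88 - (25 - 1*(-301)) = -88 - (25 + 301) = -88 - 1*326 = -88 - 326 = -414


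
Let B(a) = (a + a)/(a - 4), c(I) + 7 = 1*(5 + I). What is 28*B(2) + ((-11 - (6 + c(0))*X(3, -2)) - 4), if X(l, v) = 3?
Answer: -83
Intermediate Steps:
c(I) = -2 + I (c(I) = -7 + 1*(5 + I) = -7 + (5 + I) = -2 + I)
B(a) = 2*a/(-4 + a) (B(a) = (2*a)/(-4 + a) = 2*a/(-4 + a))
28*B(2) + ((-11 - (6 + c(0))*X(3, -2)) - 4) = 28*(2*2/(-4 + 2)) + ((-11 - (6 + (-2 + 0))*3) - 4) = 28*(2*2/(-2)) + ((-11 - (6 - 2)*3) - 4) = 28*(2*2*(-½)) + ((-11 - 4*3) - 4) = 28*(-2) + ((-11 - 1*12) - 4) = -56 + ((-11 - 12) - 4) = -56 + (-23 - 4) = -56 - 27 = -83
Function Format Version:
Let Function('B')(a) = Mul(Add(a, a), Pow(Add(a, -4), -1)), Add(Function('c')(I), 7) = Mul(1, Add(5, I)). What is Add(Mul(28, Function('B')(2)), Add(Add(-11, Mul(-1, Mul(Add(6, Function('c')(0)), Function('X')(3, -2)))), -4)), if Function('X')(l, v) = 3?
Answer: -83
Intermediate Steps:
Function('c')(I) = Add(-2, I) (Function('c')(I) = Add(-7, Mul(1, Add(5, I))) = Add(-7, Add(5, I)) = Add(-2, I))
Function('B')(a) = Mul(2, a, Pow(Add(-4, a), -1)) (Function('B')(a) = Mul(Mul(2, a), Pow(Add(-4, a), -1)) = Mul(2, a, Pow(Add(-4, a), -1)))
Add(Mul(28, Function('B')(2)), Add(Add(-11, Mul(-1, Mul(Add(6, Function('c')(0)), Function('X')(3, -2)))), -4)) = Add(Mul(28, Mul(2, 2, Pow(Add(-4, 2), -1))), Add(Add(-11, Mul(-1, Mul(Add(6, Add(-2, 0)), 3))), -4)) = Add(Mul(28, Mul(2, 2, Pow(-2, -1))), Add(Add(-11, Mul(-1, Mul(Add(6, -2), 3))), -4)) = Add(Mul(28, Mul(2, 2, Rational(-1, 2))), Add(Add(-11, Mul(-1, Mul(4, 3))), -4)) = Add(Mul(28, -2), Add(Add(-11, Mul(-1, 12)), -4)) = Add(-56, Add(Add(-11, -12), -4)) = Add(-56, Add(-23, -4)) = Add(-56, -27) = -83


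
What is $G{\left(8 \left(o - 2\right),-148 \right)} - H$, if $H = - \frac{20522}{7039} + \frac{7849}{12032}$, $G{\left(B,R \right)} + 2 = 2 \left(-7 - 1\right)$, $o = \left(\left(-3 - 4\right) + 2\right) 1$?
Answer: $- \frac{28357593}{1801984} \approx -15.737$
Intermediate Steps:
$o = -5$ ($o = \left(-7 + 2\right) 1 = \left(-5\right) 1 = -5$)
$G{\left(B,R \right)} = -18$ ($G{\left(B,R \right)} = -2 + 2 \left(-7 - 1\right) = -2 + 2 \left(-8\right) = -2 - 16 = -18$)
$H = - \frac{4078119}{1801984}$ ($H = \left(-20522\right) \frac{1}{7039} + 7849 \cdot \frac{1}{12032} = - \frac{20522}{7039} + \frac{167}{256} = - \frac{4078119}{1801984} \approx -2.2631$)
$G{\left(8 \left(o - 2\right),-148 \right)} - H = -18 - - \frac{4078119}{1801984} = -18 + \frac{4078119}{1801984} = - \frac{28357593}{1801984}$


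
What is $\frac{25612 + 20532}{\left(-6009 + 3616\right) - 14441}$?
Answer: $- \frac{23072}{8417} \approx -2.7411$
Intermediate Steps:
$\frac{25612 + 20532}{\left(-6009 + 3616\right) - 14441} = \frac{46144}{-2393 - 14441} = \frac{46144}{-16834} = 46144 \left(- \frac{1}{16834}\right) = - \frac{23072}{8417}$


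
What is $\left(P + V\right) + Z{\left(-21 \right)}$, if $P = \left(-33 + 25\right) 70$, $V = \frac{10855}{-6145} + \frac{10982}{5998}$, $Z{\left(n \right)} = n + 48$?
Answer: $- \frac{1964278333}{3685771} \approx -532.94$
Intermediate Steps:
$Z{\left(n \right)} = 48 + n$
$V = \frac{237610}{3685771}$ ($V = 10855 \left(- \frac{1}{6145}\right) + 10982 \cdot \frac{1}{5998} = - \frac{2171}{1229} + \frac{5491}{2999} = \frac{237610}{3685771} \approx 0.064467$)
$P = -560$ ($P = \left(-8\right) 70 = -560$)
$\left(P + V\right) + Z{\left(-21 \right)} = \left(-560 + \frac{237610}{3685771}\right) + \left(48 - 21\right) = - \frac{2063794150}{3685771} + 27 = - \frac{1964278333}{3685771}$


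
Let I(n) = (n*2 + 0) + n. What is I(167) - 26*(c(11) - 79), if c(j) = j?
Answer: 2269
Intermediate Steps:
I(n) = 3*n (I(n) = (2*n + 0) + n = 2*n + n = 3*n)
I(167) - 26*(c(11) - 79) = 3*167 - 26*(11 - 79) = 501 - 26*(-68) = 501 + 1768 = 2269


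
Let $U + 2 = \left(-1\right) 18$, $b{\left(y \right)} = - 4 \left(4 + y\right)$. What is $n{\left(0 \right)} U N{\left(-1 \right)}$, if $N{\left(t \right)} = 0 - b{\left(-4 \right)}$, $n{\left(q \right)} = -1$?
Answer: $0$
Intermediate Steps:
$b{\left(y \right)} = -16 - 4 y$
$N{\left(t \right)} = 0$ ($N{\left(t \right)} = 0 - \left(-16 - -16\right) = 0 - \left(-16 + 16\right) = 0 - 0 = 0 + 0 = 0$)
$U = -20$ ($U = -2 - 18 = -20$)
$n{\left(0 \right)} U N{\left(-1 \right)} = \left(-1\right) \left(-20\right) 0 = 20 \cdot 0 = 0$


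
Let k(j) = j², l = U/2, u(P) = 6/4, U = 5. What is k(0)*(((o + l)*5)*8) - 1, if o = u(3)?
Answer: -1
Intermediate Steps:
u(P) = 3/2 (u(P) = 6*(¼) = 3/2)
l = 5/2 ≈ 2.5000
o = 3/2 ≈ 1.5000
k(0)*(((o + l)*5)*8) - 1 = 0²*(((3/2 + 5/2)*5)*8) - 1 = 0*((4*5)*8) - 1 = 0*(20*8) - 1 = 0*160 - 1 = 0 - 1 = -1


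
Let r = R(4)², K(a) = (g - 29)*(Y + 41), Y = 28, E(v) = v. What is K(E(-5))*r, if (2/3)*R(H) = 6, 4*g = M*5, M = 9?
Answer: -396819/4 ≈ -99205.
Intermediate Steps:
g = 45/4 (g = (9*5)/4 = (¼)*45 = 45/4 ≈ 11.250)
R(H) = 9 (R(H) = (3/2)*6 = 9)
K(a) = -4899/4 (K(a) = (45/4 - 29)*(28 + 41) = -71/4*69 = -4899/4)
r = 81 (r = 9² = 81)
K(E(-5))*r = -4899/4*81 = -396819/4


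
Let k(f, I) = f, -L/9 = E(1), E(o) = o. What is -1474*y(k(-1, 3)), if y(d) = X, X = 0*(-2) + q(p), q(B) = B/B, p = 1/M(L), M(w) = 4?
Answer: -1474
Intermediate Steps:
L = -9 (L = -9*1 = -9)
p = ¼ (p = 1/4 = ¼ ≈ 0.25000)
q(B) = 1
X = 1 (X = 0*(-2) + 1 = 0 + 1 = 1)
y(d) = 1
-1474*y(k(-1, 3)) = -1474*1 = -1474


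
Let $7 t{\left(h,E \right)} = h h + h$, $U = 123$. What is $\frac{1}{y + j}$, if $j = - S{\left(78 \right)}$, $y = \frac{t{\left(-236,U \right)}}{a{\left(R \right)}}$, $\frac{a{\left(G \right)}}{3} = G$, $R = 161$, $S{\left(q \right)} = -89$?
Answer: $\frac{3381}{356369} \approx 0.0094874$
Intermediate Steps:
$t{\left(h,E \right)} = \frac{h}{7} + \frac{h^{2}}{7}$ ($t{\left(h,E \right)} = \frac{h h + h}{7} = \frac{h^{2} + h}{7} = \frac{h + h^{2}}{7} = \frac{h}{7} + \frac{h^{2}}{7}$)
$a{\left(G \right)} = 3 G$
$y = \frac{55460}{3381}$ ($y = \frac{\frac{1}{7} \left(-236\right) \left(1 - 236\right)}{3 \cdot 161} = \frac{\frac{1}{7} \left(-236\right) \left(-235\right)}{483} = \frac{55460}{7} \cdot \frac{1}{483} = \frac{55460}{3381} \approx 16.403$)
$j = 89$ ($j = \left(-1\right) \left(-89\right) = 89$)
$\frac{1}{y + j} = \frac{1}{\frac{55460}{3381} + 89} = \frac{1}{\frac{356369}{3381}} = \frac{3381}{356369}$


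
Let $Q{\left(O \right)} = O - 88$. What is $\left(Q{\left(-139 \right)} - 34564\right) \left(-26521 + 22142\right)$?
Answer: $152349789$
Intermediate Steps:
$Q{\left(O \right)} = -88 + O$
$\left(Q{\left(-139 \right)} - 34564\right) \left(-26521 + 22142\right) = \left(\left(-88 - 139\right) - 34564\right) \left(-26521 + 22142\right) = \left(-227 - 34564\right) \left(-4379\right) = \left(-34791\right) \left(-4379\right) = 152349789$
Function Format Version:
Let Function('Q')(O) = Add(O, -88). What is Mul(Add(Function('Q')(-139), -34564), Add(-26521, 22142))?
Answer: 152349789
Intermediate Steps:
Function('Q')(O) = Add(-88, O)
Mul(Add(Function('Q')(-139), -34564), Add(-26521, 22142)) = Mul(Add(Add(-88, -139), -34564), Add(-26521, 22142)) = Mul(Add(-227, -34564), -4379) = Mul(-34791, -4379) = 152349789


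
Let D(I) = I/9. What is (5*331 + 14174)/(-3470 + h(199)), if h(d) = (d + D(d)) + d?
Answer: -142461/27449 ≈ -5.1900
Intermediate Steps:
D(I) = I/9 (D(I) = I*(⅑) = I/9)
h(d) = 19*d/9 (h(d) = (d + d/9) + d = 10*d/9 + d = 19*d/9)
(5*331 + 14174)/(-3470 + h(199)) = (5*331 + 14174)/(-3470 + (19/9)*199) = (1655 + 14174)/(-3470 + 3781/9) = 15829/(-27449/9) = 15829*(-9/27449) = -142461/27449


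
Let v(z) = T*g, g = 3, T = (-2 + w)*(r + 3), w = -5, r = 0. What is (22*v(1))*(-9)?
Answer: 12474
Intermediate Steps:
T = -21 (T = (-2 - 5)*(0 + 3) = -7*3 = -21)
v(z) = -63 (v(z) = -21*3 = -63)
(22*v(1))*(-9) = (22*(-63))*(-9) = -1386*(-9) = 12474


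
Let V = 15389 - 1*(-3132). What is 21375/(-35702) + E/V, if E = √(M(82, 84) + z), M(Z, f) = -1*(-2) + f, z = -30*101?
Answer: -21375/35702 + 8*I*√46/18521 ≈ -0.59871 + 0.0029296*I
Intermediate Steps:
V = 18521 (V = 15389 + 3132 = 18521)
z = -3030
M(Z, f) = 2 + f
E = 8*I*√46 (E = √((2 + 84) - 3030) = √(86 - 3030) = √(-2944) = 8*I*√46 ≈ 54.259*I)
21375/(-35702) + E/V = 21375/(-35702) + (8*I*√46)/18521 = 21375*(-1/35702) + (8*I*√46)*(1/18521) = -21375/35702 + 8*I*√46/18521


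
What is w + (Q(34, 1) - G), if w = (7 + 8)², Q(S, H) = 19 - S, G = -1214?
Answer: 1424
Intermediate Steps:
w = 225 (w = 15² = 225)
w + (Q(34, 1) - G) = 225 + ((19 - 1*34) - 1*(-1214)) = 225 + ((19 - 34) + 1214) = 225 + (-15 + 1214) = 225 + 1199 = 1424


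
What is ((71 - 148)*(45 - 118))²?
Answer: 31595641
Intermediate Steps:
((71 - 148)*(45 - 118))² = (-77*(-73))² = 5621² = 31595641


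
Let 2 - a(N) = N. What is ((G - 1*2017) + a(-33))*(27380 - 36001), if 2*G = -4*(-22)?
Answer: 16707498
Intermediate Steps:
G = 44 (G = (-4*(-22))/2 = (1/2)*88 = 44)
a(N) = 2 - N
((G - 1*2017) + a(-33))*(27380 - 36001) = ((44 - 1*2017) + (2 - 1*(-33)))*(27380 - 36001) = ((44 - 2017) + (2 + 33))*(-8621) = (-1973 + 35)*(-8621) = -1938*(-8621) = 16707498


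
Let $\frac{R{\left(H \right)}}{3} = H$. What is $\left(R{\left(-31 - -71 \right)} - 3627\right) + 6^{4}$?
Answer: $-2211$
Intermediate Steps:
$R{\left(H \right)} = 3 H$
$\left(R{\left(-31 - -71 \right)} - 3627\right) + 6^{4} = \left(3 \left(-31 - -71\right) - 3627\right) + 6^{4} = \left(3 \left(-31 + 71\right) - 3627\right) + 1296 = \left(3 \cdot 40 - 3627\right) + 1296 = \left(120 - 3627\right) + 1296 = -3507 + 1296 = -2211$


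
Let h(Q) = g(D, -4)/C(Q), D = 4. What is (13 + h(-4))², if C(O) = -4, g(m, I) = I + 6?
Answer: 625/4 ≈ 156.25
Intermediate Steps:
g(m, I) = 6 + I
h(Q) = -½ (h(Q) = (6 - 4)/(-4) = 2*(-¼) = -½)
(13 + h(-4))² = (13 - ½)² = (25/2)² = 625/4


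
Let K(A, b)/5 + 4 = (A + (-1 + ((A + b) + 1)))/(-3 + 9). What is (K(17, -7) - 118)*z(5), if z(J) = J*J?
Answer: -5775/2 ≈ -2887.5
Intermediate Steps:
z(J) = J²
K(A, b) = -20 + 5*A/3 + 5*b/6 (K(A, b) = -20 + 5*((A + (-1 + ((A + b) + 1)))/(-3 + 9)) = -20 + 5*((A + (-1 + (1 + A + b)))/6) = -20 + 5*((A + (A + b))*(⅙)) = -20 + 5*((b + 2*A)*(⅙)) = -20 + 5*(A/3 + b/6) = -20 + (5*A/3 + 5*b/6) = -20 + 5*A/3 + 5*b/6)
(K(17, -7) - 118)*z(5) = ((-20 + (5/3)*17 + (⅚)*(-7)) - 118)*5² = ((-20 + 85/3 - 35/6) - 118)*25 = (5/2 - 118)*25 = -231/2*25 = -5775/2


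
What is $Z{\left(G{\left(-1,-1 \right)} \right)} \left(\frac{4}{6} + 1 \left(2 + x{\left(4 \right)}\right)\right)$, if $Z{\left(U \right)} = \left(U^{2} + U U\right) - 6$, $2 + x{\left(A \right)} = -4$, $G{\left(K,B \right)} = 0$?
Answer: $20$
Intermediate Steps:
$x{\left(A \right)} = -6$ ($x{\left(A \right)} = -2 - 4 = -6$)
$Z{\left(U \right)} = -6 + 2 U^{2}$ ($Z{\left(U \right)} = \left(U^{2} + U^{2}\right) - 6 = 2 U^{2} - 6 = -6 + 2 U^{2}$)
$Z{\left(G{\left(-1,-1 \right)} \right)} \left(\frac{4}{6} + 1 \left(2 + x{\left(4 \right)}\right)\right) = \left(-6 + 2 \cdot 0^{2}\right) \left(\frac{4}{6} + 1 \left(2 - 6\right)\right) = \left(-6 + 2 \cdot 0\right) \left(4 \cdot \frac{1}{6} + 1 \left(-4\right)\right) = \left(-6 + 0\right) \left(\frac{2}{3} - 4\right) = \left(-6\right) \left(- \frac{10}{3}\right) = 20$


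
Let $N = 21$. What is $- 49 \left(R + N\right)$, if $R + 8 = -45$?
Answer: $1568$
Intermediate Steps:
$R = -53$ ($R = -8 - 45 = -53$)
$- 49 \left(R + N\right) = - 49 \left(-53 + 21\right) = \left(-49\right) \left(-32\right) = 1568$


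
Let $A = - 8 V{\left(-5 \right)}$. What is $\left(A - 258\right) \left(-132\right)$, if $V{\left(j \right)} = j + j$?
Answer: $23496$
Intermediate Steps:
$V{\left(j \right)} = 2 j$
$A = 80$ ($A = - 8 \cdot 2 \left(-5\right) = \left(-8\right) \left(-10\right) = 80$)
$\left(A - 258\right) \left(-132\right) = \left(80 - 258\right) \left(-132\right) = \left(-178\right) \left(-132\right) = 23496$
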